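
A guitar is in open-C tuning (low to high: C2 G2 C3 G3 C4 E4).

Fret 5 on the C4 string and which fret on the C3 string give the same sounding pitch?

C4 at fret 5 is C4 + 5 semitones = F4.
The open C3 string is 12 semitones below the open C4, so the same pitch on the C3 string lies at fret 5 + 12 = 17.

17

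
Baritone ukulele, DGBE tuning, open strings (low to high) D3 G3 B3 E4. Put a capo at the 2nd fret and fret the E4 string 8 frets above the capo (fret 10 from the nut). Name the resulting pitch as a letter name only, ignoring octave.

The capo raises the open E4 by 2 semitones to F#4; fretting 8 more gives E4 + 2 + 8 = E4 + 10 semitones, landing on D.

D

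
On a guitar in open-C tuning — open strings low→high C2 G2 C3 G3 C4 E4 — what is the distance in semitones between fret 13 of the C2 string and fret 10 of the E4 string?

25 semitones

C2 at fret 13 → C#3 (MIDI 49); E4 at fret 10 → D5 (MIDI 74).
49 − 74 = -25, so the two pitches are 25 semitones apart, with D5 the higher.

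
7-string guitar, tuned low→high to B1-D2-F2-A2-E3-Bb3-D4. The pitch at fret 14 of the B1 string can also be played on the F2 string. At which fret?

Fret 14 on B1 is MIDI 35 + 14 = 49 (Db3). On the F2 string (open MIDI 41), that pitch is 49 − 41 = fret 8.

8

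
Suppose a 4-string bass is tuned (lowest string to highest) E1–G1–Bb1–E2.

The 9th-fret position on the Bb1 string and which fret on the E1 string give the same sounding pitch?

15

Fret 9 on Bb1 is MIDI 34 + 9 = 43 (G2). On the E1 string (open MIDI 28), that pitch is 43 − 28 = fret 15.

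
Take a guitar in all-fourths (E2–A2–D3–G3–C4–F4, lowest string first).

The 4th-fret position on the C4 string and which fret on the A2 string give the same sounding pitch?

19

Fret 4 on C4 is MIDI 60 + 4 = 64 (E4). On the A2 string (open MIDI 45), that pitch is 64 − 45 = fret 19.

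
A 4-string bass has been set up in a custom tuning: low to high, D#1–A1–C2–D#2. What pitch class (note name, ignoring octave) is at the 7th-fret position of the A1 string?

E

Each fret is one semitone, so A1 + 7 = E.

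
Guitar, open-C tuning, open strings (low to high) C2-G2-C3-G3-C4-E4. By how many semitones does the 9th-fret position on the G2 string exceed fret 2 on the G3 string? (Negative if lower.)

G2 at fret 9 → E3 (MIDI 52); G3 at fret 2 → A3 (MIDI 57).
52 − 57 = -5, so the two pitches are 5 semitones apart.

-5 semitones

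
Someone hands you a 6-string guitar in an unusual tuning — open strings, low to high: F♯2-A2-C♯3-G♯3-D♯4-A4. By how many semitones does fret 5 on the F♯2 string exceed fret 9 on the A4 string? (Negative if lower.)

-31 semitones

F♯2 at fret 5 → B2 (MIDI 47); A4 at fret 9 → F♯5 (MIDI 78).
47 − 78 = -31, so the two pitches are 31 semitones apart.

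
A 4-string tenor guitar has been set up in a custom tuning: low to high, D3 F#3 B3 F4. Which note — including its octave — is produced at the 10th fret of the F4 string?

Each fret is one semitone, so F4 + 10 = D#5.
(Equivalently spelled Eb5.)

D#5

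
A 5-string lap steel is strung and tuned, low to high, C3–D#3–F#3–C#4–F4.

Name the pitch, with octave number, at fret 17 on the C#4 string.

F#5

C#4 is MIDI 61. Adding 17 gives 78, which is F#5.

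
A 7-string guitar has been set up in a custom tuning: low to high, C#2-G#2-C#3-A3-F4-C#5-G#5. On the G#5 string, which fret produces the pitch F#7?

F#7 is 22 semitones above the open G#5 (G#–A–A#–B–…–E–F–F#), so it sits at fret 22.

22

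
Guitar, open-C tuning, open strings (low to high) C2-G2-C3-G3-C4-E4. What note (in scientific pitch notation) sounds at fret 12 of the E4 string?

The open E4 string plus 12 semitones: E–F–F#–G–…–D–D#–E.
The walk passes from B into C once, so the octave number goes from 4 to 5.

E5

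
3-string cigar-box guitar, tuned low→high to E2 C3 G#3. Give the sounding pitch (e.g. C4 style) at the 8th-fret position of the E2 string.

The open E2 string plus 8 semitones: E–F–F#–G–G#–A–A#–B–C.
The walk passes from B into C once, so the octave number goes from 2 to 3.

C3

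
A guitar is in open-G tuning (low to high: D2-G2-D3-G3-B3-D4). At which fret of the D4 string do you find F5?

15

F5 is 15 semitones above the open D4 (D–D#–E–F–…–D#–E–F), so it sits at fret 15.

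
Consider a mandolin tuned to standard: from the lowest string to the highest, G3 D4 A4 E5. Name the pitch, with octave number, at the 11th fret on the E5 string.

D#6

E5 is MIDI 76. Adding 11 gives 87, which is D#6.
(Equivalently spelled Eb6.)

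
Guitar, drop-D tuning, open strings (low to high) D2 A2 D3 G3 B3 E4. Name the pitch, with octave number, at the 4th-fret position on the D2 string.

F#2

Each fret is one semitone, so D2 + 4 = F#2.
(Equivalently spelled Gb2.)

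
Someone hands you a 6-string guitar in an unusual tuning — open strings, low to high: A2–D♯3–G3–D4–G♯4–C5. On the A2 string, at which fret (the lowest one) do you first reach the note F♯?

9

From A2, count semitones up the chromatic scale until reaching F♯: A–A#–B–C–C#–D–D#–E–F–F# — 9 steps.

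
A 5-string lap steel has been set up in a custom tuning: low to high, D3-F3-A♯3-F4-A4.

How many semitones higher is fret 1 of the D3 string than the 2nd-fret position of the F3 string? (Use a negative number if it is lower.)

D3 at fret 1 → D♯3 (MIDI 51); F3 at fret 2 → G3 (MIDI 55).
51 − 55 = -4, so the two pitches are 4 semitones apart.

-4 semitones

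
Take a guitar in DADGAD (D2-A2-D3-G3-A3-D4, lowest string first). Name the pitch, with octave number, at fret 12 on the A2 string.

A2 is MIDI 45. Adding 12 gives 57, which is A3.

A3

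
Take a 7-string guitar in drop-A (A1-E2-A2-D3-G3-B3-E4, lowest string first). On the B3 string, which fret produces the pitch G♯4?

G♯4 is 9 semitones above the open B3 (B–C–C#–D–D#–E–F–F#–G–G#), so it sits at fret 9.

9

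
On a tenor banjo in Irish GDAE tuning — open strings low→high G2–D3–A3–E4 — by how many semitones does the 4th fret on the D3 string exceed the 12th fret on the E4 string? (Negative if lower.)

D3 at fret 4 → F#3 (MIDI 54); E4 at fret 12 → E5 (MIDI 76).
54 − 76 = -22, so the two pitches are 22 semitones apart.

-22 semitones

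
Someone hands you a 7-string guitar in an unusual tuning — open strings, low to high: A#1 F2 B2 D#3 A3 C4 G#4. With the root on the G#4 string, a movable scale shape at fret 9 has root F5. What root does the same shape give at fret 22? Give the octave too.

F#6

Moving from fret 9 to fret 22 shifts the root by 13 semitones.
F5 up 13 semitones is F#6.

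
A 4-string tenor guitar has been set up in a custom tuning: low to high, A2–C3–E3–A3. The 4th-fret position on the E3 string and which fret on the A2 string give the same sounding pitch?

Fret 4 on E3 is MIDI 52 + 4 = 56 (G#3). On the A2 string (open MIDI 45), that pitch is 56 − 45 = fret 11.

11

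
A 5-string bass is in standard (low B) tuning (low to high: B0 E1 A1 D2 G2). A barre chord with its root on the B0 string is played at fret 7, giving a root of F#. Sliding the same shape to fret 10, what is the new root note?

A

Moving from fret 7 to fret 10 shifts the root by 3 semitones.
F# up 3 semitones is A.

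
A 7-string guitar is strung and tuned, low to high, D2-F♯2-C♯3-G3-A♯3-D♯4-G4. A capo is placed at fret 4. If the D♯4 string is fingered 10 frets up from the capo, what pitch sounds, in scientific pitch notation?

The capo raises the open D♯4 by 4 semitones to G4; fretting 10 more gives D♯4 + 4 + 10 = D♯4 + 14 semitones = F5.

F5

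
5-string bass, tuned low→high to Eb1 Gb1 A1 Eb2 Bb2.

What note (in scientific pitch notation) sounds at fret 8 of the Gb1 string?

The open Gb1 string plus 8 semitones: Gb–G–Ab–A–Bb–B–C–Db–D.
The walk passes from B into C once, so the octave number goes from 1 to 2.

D2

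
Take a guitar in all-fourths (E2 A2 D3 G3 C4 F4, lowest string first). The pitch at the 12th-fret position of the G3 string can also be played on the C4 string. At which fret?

G3 at fret 12 is G3 + 12 semitones = G4.
The open C4 string is 5 semitones above the open G3, so the same pitch on the C4 string lies at fret 12 − 5 = 7.

7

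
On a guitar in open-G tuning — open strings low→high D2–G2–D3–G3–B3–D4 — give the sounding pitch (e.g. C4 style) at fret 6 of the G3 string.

G3 is MIDI 55. Adding 6 gives 61, which is C#4.
(Equivalently spelled Db4.)

C#4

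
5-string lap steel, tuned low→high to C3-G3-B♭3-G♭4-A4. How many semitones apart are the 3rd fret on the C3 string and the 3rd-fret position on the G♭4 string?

C3 at fret 3 → E♭3 (MIDI 51); G♭4 at fret 3 → A4 (MIDI 69).
51 − 69 = -18, so the two pitches are 18 semitones apart, with A4 the higher.

18 semitones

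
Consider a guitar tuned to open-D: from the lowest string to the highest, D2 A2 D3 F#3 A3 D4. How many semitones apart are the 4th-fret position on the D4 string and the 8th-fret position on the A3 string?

D4 at fret 4 → F#4 (MIDI 66); A3 at fret 8 → F4 (MIDI 65).
66 − 65 = 1, so the two pitches are 1 semitone apart, with F#4 the higher.

1 semitone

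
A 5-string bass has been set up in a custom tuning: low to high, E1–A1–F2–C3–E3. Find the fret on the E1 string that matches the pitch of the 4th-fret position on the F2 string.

F2 at fret 4 is F2 + 4 semitones = A2.
The open E1 string is 13 semitones below the open F2, so the same pitch on the E1 string lies at fret 4 + 13 = 17.

17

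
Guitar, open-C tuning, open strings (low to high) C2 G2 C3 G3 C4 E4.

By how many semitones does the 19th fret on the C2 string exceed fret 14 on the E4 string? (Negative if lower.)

-23 semitones

C2 at fret 19 → G3 (MIDI 55); E4 at fret 14 → F♯5 (MIDI 78).
55 − 78 = -23, so the two pitches are 23 semitones apart.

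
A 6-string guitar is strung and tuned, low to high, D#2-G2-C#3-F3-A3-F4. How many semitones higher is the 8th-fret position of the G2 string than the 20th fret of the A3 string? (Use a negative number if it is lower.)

G2 at fret 8 → D#3 (MIDI 51); A3 at fret 20 → F5 (MIDI 77).
51 − 77 = -26, so the two pitches are 26 semitones apart.

-26 semitones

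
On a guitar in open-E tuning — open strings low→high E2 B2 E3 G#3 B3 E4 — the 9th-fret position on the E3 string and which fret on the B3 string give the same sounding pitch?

E3 at fret 9 is E3 + 9 semitones = C#4.
The open B3 string is 7 semitones above the open E3, so the same pitch on the B3 string lies at fret 9 − 7 = 2.

2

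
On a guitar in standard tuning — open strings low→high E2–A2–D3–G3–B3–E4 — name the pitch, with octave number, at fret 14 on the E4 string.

The open E4 string plus 14 semitones: E–F–F#–G–…–E–F–F#.
The walk passes from B into C once, so the octave number goes from 4 to 5.
(Equivalently spelled Gb5.)

F#5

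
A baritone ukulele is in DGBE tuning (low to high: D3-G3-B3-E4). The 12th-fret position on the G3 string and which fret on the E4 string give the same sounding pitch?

3

Fret 12 on G3 is MIDI 55 + 12 = 67 (G4). On the E4 string (open MIDI 64), that pitch is 67 − 64 = fret 3.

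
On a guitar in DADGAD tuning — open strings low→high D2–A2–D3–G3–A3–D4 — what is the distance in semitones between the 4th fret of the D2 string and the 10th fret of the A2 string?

D2 at fret 4 → F#2 (MIDI 42); A2 at fret 10 → G3 (MIDI 55).
42 − 55 = -13, so the two pitches are 13 semitones apart, with G3 the higher.

13 semitones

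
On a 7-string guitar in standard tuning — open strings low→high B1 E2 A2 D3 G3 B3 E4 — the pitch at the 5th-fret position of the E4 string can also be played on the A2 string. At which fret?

Fret 5 on E4 is MIDI 64 + 5 = 69 (A4). On the A2 string (open MIDI 45), that pitch is 69 − 45 = fret 24.

24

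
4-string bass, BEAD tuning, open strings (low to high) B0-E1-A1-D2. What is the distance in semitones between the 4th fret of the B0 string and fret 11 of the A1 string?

B0 at fret 4 → D#1 (MIDI 27); A1 at fret 11 → G#2 (MIDI 44).
27 − 44 = -17, so the two pitches are 17 semitones apart, with G#2 the higher.

17 semitones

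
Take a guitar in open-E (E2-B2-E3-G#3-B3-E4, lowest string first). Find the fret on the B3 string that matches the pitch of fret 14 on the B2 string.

Fret 14 on B2 is MIDI 47 + 14 = 61 (C#4). On the B3 string (open MIDI 59), that pitch is 61 − 59 = fret 2.

2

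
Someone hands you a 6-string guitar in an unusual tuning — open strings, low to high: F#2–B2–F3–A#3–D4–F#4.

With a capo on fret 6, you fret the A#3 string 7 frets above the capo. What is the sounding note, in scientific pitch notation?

B4

The capo raises the open A#3 by 6 semitones to E4; fretting 7 more gives A#3 + 6 + 7 = A#3 + 13 semitones = B4.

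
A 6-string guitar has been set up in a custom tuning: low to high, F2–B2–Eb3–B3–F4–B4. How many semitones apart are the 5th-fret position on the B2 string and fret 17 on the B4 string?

B2 at fret 5 → E3 (MIDI 52); B4 at fret 17 → E6 (MIDI 88).
52 − 88 = -36, so the two pitches are 36 semitones apart, with E6 the higher.

36 semitones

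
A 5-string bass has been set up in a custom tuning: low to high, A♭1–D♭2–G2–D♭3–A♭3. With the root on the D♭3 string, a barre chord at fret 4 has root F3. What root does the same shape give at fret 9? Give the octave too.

B♭3

Moving from fret 4 to fret 9 shifts the root by 5 semitones.
F3 up 5 semitones is B♭3.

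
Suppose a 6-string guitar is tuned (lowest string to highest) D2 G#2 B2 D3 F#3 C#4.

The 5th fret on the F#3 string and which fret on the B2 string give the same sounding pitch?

12

Fret 5 on F#3 is MIDI 54 + 5 = 59 (B3). On the B2 string (open MIDI 47), that pitch is 59 − 47 = fret 12.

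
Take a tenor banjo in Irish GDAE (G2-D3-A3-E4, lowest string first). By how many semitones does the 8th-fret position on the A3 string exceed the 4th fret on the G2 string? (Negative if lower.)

A3 at fret 8 → F4 (MIDI 65); G2 at fret 4 → B2 (MIDI 47).
65 − 47 = 18, so the two pitches are 18 semitones apart.

18 semitones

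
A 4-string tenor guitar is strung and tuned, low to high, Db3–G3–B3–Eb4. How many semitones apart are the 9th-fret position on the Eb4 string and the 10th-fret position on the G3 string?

7 semitones

Eb4 at fret 9 → C5 (MIDI 72); G3 at fret 10 → F4 (MIDI 65).
72 − 65 = 7, so the two pitches are 7 semitones apart, with C5 the higher.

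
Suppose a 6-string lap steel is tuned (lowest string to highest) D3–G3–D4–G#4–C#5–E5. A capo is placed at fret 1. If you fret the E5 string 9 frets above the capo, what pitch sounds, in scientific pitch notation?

D6

The capo raises the open E5 by 1 semitone to F5; fretting 9 more gives E5 + 1 + 9 = E5 + 10 semitones = D6.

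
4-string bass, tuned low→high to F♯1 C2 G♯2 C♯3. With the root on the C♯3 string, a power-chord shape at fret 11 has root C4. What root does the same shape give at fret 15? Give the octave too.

Moving from fret 11 to fret 15 shifts the root by 4 semitones.
C4 up 4 semitones is E4.

E4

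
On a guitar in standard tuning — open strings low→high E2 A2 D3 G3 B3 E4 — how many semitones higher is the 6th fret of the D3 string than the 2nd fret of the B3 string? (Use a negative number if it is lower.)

-5 semitones

D3 at fret 6 → G♯3 (MIDI 56); B3 at fret 2 → C♯4 (MIDI 61).
56 − 61 = -5, so the two pitches are 5 semitones apart.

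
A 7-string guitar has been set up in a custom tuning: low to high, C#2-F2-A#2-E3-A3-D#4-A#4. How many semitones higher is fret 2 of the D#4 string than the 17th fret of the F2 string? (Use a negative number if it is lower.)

7 semitones

D#4 at fret 2 → F4 (MIDI 65); F2 at fret 17 → A#3 (MIDI 58).
65 − 58 = 7, so the two pitches are 7 semitones apart.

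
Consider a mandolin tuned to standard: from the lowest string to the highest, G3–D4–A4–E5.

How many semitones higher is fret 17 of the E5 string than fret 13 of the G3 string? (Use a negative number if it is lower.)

E5 at fret 17 → A6 (MIDI 93); G3 at fret 13 → G#4 (MIDI 68).
93 − 68 = 25, so the two pitches are 25 semitones apart.

25 semitones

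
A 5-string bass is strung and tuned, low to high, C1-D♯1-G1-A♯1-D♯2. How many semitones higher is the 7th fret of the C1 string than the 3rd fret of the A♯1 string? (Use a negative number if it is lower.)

-6 semitones

C1 at fret 7 → G1 (MIDI 31); A♯1 at fret 3 → C♯2 (MIDI 37).
31 − 37 = -6, so the two pitches are 6 semitones apart.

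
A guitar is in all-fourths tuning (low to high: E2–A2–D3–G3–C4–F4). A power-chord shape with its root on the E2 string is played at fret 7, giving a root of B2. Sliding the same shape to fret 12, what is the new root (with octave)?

E3

Moving from fret 7 to fret 12 shifts the root by 5 semitones.
B2 up 5 semitones is E3.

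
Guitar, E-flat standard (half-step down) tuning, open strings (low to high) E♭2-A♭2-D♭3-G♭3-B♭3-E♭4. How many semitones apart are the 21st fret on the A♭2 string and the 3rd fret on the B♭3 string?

4 semitones

A♭2 at fret 21 → F4 (MIDI 65); B♭3 at fret 3 → D♭4 (MIDI 61).
65 − 61 = 4, so the two pitches are 4 semitones apart, with F4 the higher.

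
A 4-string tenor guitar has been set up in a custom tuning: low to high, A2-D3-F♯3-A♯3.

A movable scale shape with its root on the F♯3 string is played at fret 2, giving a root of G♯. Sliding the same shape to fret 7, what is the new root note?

Moving from fret 2 to fret 7 shifts the root by 5 semitones.
G♯ up 5 semitones is C♯.

C♯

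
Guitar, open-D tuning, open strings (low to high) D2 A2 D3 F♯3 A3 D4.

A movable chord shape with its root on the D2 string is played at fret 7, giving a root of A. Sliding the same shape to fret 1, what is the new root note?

D♯

Moving from fret 7 to fret 1 shifts the root by -6 semitones.
A down 6 semitones is D♯.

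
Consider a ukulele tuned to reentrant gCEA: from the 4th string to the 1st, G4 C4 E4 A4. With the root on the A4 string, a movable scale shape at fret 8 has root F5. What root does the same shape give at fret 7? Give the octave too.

E5

Moving from fret 8 to fret 7 shifts the root by -1 semitone.
F5 down 1 semitone is E5.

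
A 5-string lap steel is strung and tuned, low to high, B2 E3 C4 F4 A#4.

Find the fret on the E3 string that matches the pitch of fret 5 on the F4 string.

F4 at fret 5 is F4 + 5 semitones = A#4.
The open E3 string is 13 semitones below the open F4, so the same pitch on the E3 string lies at fret 5 + 13 = 18.

18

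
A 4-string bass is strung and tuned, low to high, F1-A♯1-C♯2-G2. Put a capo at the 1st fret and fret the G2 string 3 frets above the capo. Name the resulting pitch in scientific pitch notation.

B2

The capo raises the open G2 by 1 semitone to G♯2; fretting 3 more gives G2 + 1 + 3 = G2 + 4 semitones = B2.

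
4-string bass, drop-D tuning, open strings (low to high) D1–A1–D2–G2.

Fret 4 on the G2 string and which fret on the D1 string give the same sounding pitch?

21

Fret 4 on G2 is MIDI 43 + 4 = 47 (B2). On the D1 string (open MIDI 26), that pitch is 47 − 26 = fret 21.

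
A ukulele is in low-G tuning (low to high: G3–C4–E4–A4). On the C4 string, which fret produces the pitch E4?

E4 is 4 semitones above the open C4 (C–C#–D–D#–E), so it sits at fret 4.

4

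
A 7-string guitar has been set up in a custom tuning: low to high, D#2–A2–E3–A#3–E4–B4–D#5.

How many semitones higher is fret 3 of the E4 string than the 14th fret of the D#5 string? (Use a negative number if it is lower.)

-22 semitones

E4 at fret 3 → G4 (MIDI 67); D#5 at fret 14 → F6 (MIDI 89).
67 − 89 = -22, so the two pitches are 22 semitones apart.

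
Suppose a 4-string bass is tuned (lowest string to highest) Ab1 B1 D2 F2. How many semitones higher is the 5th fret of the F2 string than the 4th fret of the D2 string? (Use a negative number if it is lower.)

4 semitones

F2 at fret 5 → Bb2 (MIDI 46); D2 at fret 4 → Gb2 (MIDI 42).
46 − 42 = 4, so the two pitches are 4 semitones apart.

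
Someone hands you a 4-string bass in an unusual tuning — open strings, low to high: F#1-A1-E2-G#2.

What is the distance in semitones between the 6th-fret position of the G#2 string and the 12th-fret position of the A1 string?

G#2 at fret 6 → D3 (MIDI 50); A1 at fret 12 → A2 (MIDI 45).
50 − 45 = 5, so the two pitches are 5 semitones apart, with D3 the higher.

5 semitones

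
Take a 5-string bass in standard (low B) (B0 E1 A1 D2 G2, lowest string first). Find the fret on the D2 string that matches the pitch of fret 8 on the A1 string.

A1 at fret 8 is A1 + 8 semitones = F2.
The open D2 string is 5 semitones above the open A1, so the same pitch on the D2 string lies at fret 8 − 5 = 3.

3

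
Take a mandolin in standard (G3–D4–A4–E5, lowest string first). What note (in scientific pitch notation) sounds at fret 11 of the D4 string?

The open D4 string plus 11 semitones: D–D#–E–F–…–B–C–C#.
The walk passes from B into C once, so the octave number goes from 4 to 5.

C♯5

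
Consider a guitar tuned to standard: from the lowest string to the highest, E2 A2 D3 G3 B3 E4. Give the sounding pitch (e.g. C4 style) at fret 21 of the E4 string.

C#6

E4 is MIDI 64. Adding 21 gives 85, which is C#6.
(Equivalently spelled Db6.)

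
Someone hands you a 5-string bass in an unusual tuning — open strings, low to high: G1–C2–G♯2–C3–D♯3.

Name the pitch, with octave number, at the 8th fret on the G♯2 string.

E3

The open G♯2 string plus 8 semitones: G#–A–A#–B–C–C#–D–D#–E.
The walk passes from B into C once, so the octave number goes from 2 to 3.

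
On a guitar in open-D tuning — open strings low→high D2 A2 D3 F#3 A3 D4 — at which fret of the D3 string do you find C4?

C4 is 10 semitones above the open D3 (D–D#–E–F–…–A#–B–C), so it sits at fret 10.

10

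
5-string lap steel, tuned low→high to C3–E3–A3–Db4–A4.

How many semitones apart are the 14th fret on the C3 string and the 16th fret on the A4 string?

23 semitones

C3 at fret 14 → D4 (MIDI 62); A4 at fret 16 → Db6 (MIDI 85).
62 − 85 = -23, so the two pitches are 23 semitones apart, with Db6 the higher.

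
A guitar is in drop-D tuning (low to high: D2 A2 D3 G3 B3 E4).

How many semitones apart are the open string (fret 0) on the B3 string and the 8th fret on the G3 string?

B3 at fret 0 → B3 (MIDI 59); G3 at fret 8 → D♯4 (MIDI 63).
59 − 63 = -4, so the two pitches are 4 semitones apart, with D♯4 the higher.

4 semitones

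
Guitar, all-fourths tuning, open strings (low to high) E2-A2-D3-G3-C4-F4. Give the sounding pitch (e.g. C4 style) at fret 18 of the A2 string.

A2 is MIDI 45. Adding 18 gives 63, which is D#4.
(Equivalently spelled Eb4.)

D#4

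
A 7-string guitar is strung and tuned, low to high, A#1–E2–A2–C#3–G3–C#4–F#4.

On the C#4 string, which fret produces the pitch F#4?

F#4 is 5 semitones above the open C#4 (C#–D–D#–E–F–F#), so it sits at fret 5.

5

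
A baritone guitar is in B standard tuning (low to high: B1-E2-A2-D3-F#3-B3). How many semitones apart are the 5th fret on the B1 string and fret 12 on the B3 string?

B1 at fret 5 → E2 (MIDI 40); B3 at fret 12 → B4 (MIDI 71).
40 − 71 = -31, so the two pitches are 31 semitones apart, with B4 the higher.

31 semitones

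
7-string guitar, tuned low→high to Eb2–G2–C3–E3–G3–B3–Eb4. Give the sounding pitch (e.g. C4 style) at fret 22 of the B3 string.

Each fret is one semitone, so B3 + 22 = A5.

A5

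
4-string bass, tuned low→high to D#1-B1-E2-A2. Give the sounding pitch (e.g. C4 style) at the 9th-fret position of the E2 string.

C#3

The open E2 string plus 9 semitones: E–F–F#–G–G#–A–A#–B–C–C#.
The walk passes from B into C once, so the octave number goes from 2 to 3.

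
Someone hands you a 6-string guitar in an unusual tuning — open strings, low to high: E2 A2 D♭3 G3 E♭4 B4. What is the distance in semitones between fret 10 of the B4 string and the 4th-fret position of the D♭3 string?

28 semitones

B4 at fret 10 → A5 (MIDI 81); D♭3 at fret 4 → F3 (MIDI 53).
81 − 53 = 28, so the two pitches are 28 semitones apart, with A5 the higher.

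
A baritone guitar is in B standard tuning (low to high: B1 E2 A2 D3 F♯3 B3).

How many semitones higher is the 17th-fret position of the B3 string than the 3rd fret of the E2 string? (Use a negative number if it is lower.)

B3 at fret 17 → E5 (MIDI 76); E2 at fret 3 → G2 (MIDI 43).
76 − 43 = 33, so the two pitches are 33 semitones apart.

33 semitones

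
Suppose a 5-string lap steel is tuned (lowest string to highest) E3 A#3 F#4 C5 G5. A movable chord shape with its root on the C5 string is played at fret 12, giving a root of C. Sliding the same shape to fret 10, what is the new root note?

Moving from fret 12 to fret 10 shifts the root by -2 semitones.
C down 2 semitones is A#.

A#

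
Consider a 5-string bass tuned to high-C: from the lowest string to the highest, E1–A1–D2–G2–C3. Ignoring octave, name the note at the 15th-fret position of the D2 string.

Each fret is one semitone, so D2 + 15 = F.

F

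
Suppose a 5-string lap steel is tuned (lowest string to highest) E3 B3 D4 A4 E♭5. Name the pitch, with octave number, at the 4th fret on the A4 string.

Each fret is one semitone, so A4 + 4 = D♭5.

D♭5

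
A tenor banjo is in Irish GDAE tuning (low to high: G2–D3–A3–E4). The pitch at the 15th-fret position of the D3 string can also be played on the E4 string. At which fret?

1

Fret 15 on D3 is MIDI 50 + 15 = 65 (F4). On the E4 string (open MIDI 64), that pitch is 65 − 64 = fret 1.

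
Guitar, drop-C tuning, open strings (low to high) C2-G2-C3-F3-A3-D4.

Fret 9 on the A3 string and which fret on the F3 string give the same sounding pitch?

13

A3 at fret 9 is A3 + 9 semitones = F♯4.
The open F3 string is 4 semitones below the open A3, so the same pitch on the F3 string lies at fret 9 + 4 = 13.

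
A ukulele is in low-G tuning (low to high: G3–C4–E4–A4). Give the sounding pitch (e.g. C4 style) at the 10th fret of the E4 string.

Each fret is one semitone, so E4 + 10 = D5.

D5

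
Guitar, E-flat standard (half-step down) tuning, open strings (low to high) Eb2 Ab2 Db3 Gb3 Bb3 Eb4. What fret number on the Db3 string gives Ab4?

Ab4 is 19 semitones above the open Db3 (Db–D–Eb–E–…–Gb–G–Ab), so it sits at fret 19.

19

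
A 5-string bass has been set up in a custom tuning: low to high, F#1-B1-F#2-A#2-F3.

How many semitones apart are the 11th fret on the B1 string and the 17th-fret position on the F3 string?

24 semitones

B1 at fret 11 → A#2 (MIDI 46); F3 at fret 17 → A#4 (MIDI 70).
46 − 70 = -24, so the two pitches are 24 semitones apart, with A#4 the higher.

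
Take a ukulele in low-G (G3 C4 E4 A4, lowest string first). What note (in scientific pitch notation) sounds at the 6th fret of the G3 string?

Each fret is one semitone, so G3 + 6 = C#4.
(Equivalently spelled Db4.)

C#4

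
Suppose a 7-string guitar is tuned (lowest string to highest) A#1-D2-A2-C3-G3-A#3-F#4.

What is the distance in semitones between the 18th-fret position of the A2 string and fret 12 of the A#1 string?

17 semitones

A2 at fret 18 → D#4 (MIDI 63); A#1 at fret 12 → A#2 (MIDI 46).
63 − 46 = 17, so the two pitches are 17 semitones apart, with D#4 the higher.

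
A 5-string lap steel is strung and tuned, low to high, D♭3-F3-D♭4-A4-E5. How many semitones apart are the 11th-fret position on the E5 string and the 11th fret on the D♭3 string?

27 semitones

E5 at fret 11 → E♭6 (MIDI 87); D♭3 at fret 11 → C4 (MIDI 60).
87 − 60 = 27, so the two pitches are 27 semitones apart, with E♭6 the higher.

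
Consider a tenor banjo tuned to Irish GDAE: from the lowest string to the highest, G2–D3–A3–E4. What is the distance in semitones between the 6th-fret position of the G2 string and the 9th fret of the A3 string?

17 semitones

G2 at fret 6 → C#3 (MIDI 49); A3 at fret 9 → F#4 (MIDI 66).
49 − 66 = -17, so the two pitches are 17 semitones apart, with F#4 the higher.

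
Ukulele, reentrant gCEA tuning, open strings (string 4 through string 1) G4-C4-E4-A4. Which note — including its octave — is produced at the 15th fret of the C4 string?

The open C4 string plus 15 semitones: C–C#–D–D#–…–C#–D–D#.
The walk passes from B into C once, so the octave number goes from 4 to 5.
(Equivalently spelled E♭5.)

D♯5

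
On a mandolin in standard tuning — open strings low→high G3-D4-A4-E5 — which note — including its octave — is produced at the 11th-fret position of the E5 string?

D#6

The open E5 string plus 11 semitones: E–F–F#–G–…–C#–D–D#.
The walk passes from B into C once, so the octave number goes from 5 to 6.
(Equivalently spelled Eb6.)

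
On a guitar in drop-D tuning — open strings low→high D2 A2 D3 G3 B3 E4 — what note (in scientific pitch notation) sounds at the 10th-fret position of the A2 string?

G3

Each fret is one semitone, so A2 + 10 = G3.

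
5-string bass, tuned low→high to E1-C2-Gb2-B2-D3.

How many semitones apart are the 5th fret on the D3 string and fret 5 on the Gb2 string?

8 semitones

D3 at fret 5 → G3 (MIDI 55); Gb2 at fret 5 → B2 (MIDI 47).
55 − 47 = 8, so the two pitches are 8 semitones apart, with G3 the higher.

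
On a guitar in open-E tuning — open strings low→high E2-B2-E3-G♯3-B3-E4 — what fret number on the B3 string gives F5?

F5 is 18 semitones above the open B3 (B–C–C#–D–…–D#–E–F), so it sits at fret 18.

18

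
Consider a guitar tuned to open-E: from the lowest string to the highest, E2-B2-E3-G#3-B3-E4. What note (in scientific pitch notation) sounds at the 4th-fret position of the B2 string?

B2 is MIDI 47. Adding 4 gives 51, which is D#3.
(Equivalently spelled Eb3.)

D#3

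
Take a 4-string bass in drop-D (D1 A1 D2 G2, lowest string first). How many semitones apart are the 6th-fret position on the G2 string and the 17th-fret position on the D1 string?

G2 at fret 6 → C♯3 (MIDI 49); D1 at fret 17 → G2 (MIDI 43).
49 − 43 = 6, so the two pitches are 6 semitones apart, with C♯3 the higher.

6 semitones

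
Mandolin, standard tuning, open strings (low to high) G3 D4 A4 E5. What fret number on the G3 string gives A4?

A4 is 14 semitones above the open G3 (G–G#–A–A#–…–G–G#–A), so it sits at fret 14.

14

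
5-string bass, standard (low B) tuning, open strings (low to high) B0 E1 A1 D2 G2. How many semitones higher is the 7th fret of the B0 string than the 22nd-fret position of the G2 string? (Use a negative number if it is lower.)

-35 semitones

B0 at fret 7 → F#1 (MIDI 30); G2 at fret 22 → F4 (MIDI 65).
30 − 65 = -35, so the two pitches are 35 semitones apart.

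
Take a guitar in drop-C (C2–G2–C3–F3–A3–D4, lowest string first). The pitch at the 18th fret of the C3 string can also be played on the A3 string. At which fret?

9

C3 at fret 18 is C3 + 18 semitones = F#4.
The open A3 string is 9 semitones above the open C3, so the same pitch on the A3 string lies at fret 18 − 9 = 9.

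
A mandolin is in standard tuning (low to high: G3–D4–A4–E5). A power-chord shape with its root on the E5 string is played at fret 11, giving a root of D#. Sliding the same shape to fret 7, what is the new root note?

Moving from fret 11 to fret 7 shifts the root by -4 semitones.
D# down 4 semitones is B.

B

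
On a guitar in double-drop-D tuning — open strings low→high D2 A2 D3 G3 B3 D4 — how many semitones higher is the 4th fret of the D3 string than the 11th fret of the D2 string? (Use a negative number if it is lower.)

D3 at fret 4 → F#3 (MIDI 54); D2 at fret 11 → C#3 (MIDI 49).
54 − 49 = 5, so the two pitches are 5 semitones apart.

5 semitones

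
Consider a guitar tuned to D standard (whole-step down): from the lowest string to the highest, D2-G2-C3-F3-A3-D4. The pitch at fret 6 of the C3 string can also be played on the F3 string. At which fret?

C3 at fret 6 is C3 + 6 semitones = F♯3.
The open F3 string is 5 semitones above the open C3, so the same pitch on the F3 string lies at fret 6 − 5 = 1.

1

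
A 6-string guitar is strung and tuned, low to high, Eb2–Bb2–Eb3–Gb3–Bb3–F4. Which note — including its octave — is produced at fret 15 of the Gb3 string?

A4

Each fret is one semitone, so Gb3 + 15 = A4.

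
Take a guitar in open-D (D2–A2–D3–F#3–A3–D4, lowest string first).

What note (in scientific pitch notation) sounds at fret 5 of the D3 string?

Each fret is one semitone, so D3 + 5 = G3.

G3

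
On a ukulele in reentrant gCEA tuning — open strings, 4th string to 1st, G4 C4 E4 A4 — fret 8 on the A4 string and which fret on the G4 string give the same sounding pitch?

Fret 8 on A4 is MIDI 69 + 8 = 77 (F5). On the G4 string (open MIDI 67), that pitch is 77 − 67 = fret 10.

10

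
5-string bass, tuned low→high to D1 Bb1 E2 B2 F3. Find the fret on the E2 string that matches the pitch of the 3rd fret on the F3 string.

Fret 3 on F3 is MIDI 53 + 3 = 56 (Ab3). On the E2 string (open MIDI 40), that pitch is 56 − 40 = fret 16.

16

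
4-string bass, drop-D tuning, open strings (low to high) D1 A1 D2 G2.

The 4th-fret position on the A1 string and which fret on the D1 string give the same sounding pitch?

Fret 4 on A1 is MIDI 33 + 4 = 37 (C#2). On the D1 string (open MIDI 26), that pitch is 37 − 26 = fret 11.

11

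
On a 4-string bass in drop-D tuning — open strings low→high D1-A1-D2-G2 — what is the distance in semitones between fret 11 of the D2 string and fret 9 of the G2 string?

D2 at fret 11 → C♯3 (MIDI 49); G2 at fret 9 → E3 (MIDI 52).
49 − 52 = -3, so the two pitches are 3 semitones apart, with E3 the higher.

3 semitones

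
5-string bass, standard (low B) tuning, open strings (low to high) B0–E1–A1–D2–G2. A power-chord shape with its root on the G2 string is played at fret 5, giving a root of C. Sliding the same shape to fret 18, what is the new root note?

C#

Moving from fret 5 to fret 18 shifts the root by 13 semitones.
C up 13 semitones is C#.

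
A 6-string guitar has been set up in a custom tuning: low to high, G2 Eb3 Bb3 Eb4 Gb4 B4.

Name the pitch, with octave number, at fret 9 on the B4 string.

Ab5

B4 is MIDI 71. Adding 9 gives 80, which is Ab5.
(Equivalently spelled G#5.)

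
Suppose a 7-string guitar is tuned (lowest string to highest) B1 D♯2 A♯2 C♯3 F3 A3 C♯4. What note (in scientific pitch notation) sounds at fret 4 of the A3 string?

A3 is MIDI 57. Adding 4 gives 61, which is C♯4.
(Equivalently spelled D♭4.)

C♯4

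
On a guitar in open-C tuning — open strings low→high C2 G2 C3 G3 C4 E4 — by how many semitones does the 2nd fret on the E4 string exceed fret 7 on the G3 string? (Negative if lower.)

E4 at fret 2 → F#4 (MIDI 66); G3 at fret 7 → D4 (MIDI 62).
66 − 62 = 4, so the two pitches are 4 semitones apart.

4 semitones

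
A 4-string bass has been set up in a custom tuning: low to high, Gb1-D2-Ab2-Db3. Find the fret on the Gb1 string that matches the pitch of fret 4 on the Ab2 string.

Fret 4 on Ab2 is MIDI 44 + 4 = 48 (C3). On the Gb1 string (open MIDI 30), that pitch is 48 − 30 = fret 18.

18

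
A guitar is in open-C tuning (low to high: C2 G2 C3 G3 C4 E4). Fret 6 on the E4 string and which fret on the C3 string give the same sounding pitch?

Fret 6 on E4 is MIDI 64 + 6 = 70 (A#4). On the C3 string (open MIDI 48), that pitch is 70 − 48 = fret 22.

22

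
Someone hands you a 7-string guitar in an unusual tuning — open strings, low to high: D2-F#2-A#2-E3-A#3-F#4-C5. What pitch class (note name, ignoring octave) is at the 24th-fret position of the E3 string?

The open E3 string plus 24 semitones: E–F–F#–G–…–D–D#–E.

E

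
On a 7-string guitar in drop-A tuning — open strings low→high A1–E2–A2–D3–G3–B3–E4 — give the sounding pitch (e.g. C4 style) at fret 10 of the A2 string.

G3

Each fret is one semitone, so A2 + 10 = G3.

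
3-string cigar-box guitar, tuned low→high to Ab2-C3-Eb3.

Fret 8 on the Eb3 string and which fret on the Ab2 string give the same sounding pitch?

Eb3 at fret 8 is Eb3 + 8 semitones = B3.
The open Ab2 string is 7 semitones below the open Eb3, so the same pitch on the Ab2 string lies at fret 8 + 7 = 15.

15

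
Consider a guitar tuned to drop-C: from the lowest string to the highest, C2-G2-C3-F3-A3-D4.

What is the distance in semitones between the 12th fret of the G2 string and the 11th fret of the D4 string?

18 semitones

G2 at fret 12 → G3 (MIDI 55); D4 at fret 11 → C#5 (MIDI 73).
55 − 73 = -18, so the two pitches are 18 semitones apart, with C#5 the higher.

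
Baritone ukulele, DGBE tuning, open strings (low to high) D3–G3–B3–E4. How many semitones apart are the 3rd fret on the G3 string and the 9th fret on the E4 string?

15 semitones

G3 at fret 3 → A#3 (MIDI 58); E4 at fret 9 → C#5 (MIDI 73).
58 − 73 = -15, so the two pitches are 15 semitones apart, with C#5 the higher.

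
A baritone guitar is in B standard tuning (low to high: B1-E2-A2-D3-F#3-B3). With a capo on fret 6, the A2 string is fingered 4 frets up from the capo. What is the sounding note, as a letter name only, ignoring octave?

G

The capo raises the open A2 by 6 semitones to D#3; fretting 4 more gives A2 + 6 + 4 = A2 + 10 semitones, landing on G.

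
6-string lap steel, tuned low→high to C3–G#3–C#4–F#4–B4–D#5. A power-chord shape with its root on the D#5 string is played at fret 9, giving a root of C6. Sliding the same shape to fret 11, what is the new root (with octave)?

D6

Moving from fret 9 to fret 11 shifts the root by 2 semitones.
C6 up 2 semitones is D6.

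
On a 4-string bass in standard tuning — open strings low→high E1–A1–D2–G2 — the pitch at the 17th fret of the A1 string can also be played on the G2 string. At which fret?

Fret 17 on A1 is MIDI 33 + 17 = 50 (D3). On the G2 string (open MIDI 43), that pitch is 50 − 43 = fret 7.

7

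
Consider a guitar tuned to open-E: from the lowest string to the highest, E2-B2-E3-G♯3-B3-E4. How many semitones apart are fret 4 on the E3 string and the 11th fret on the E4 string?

E3 at fret 4 → G♯3 (MIDI 56); E4 at fret 11 → D♯5 (MIDI 75).
56 − 75 = -19, so the two pitches are 19 semitones apart, with D♯5 the higher.

19 semitones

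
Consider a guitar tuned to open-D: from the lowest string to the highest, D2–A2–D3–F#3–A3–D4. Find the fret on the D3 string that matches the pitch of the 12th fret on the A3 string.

19

A3 at fret 12 is A3 + 12 semitones = A4.
The open D3 string is 7 semitones below the open A3, so the same pitch on the D3 string lies at fret 12 + 7 = 19.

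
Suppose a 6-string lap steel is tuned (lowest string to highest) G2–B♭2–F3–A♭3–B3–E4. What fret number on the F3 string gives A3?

4

A3 is 4 semitones above the open F3 (F–Gb–G–Ab–A), so it sits at fret 4.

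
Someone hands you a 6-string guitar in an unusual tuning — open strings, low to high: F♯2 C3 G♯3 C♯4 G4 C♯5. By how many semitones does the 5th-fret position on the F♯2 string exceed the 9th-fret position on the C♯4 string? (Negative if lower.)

F♯2 at fret 5 → B2 (MIDI 47); C♯4 at fret 9 → A♯4 (MIDI 70).
47 − 70 = -23, so the two pitches are 23 semitones apart.

-23 semitones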